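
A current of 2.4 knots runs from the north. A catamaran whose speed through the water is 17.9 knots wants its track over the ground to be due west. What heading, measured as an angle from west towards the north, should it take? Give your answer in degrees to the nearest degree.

The current pushes perpendicular to the desired track; the heading must have a component into the current equal to 2.4 knots: 17.9 sin θ = 2.4.
sin θ = 0.1341, so θ = 7.705°.

8°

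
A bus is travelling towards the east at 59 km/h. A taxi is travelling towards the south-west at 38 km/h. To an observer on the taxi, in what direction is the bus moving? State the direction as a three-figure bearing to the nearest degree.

Taking east as x and north as y: bus velocity = (59.000, 0.000) km/h; taxi velocity = (-26.870, -26.870) km/h.
Velocity of bus relative to taxi = (59.000, 0.000) − (-26.870, -26.870) = (85.870, 26.870) km/h.
Bearing = atan2(85.87, 26.87) = 72.62° clockwise from north.

073°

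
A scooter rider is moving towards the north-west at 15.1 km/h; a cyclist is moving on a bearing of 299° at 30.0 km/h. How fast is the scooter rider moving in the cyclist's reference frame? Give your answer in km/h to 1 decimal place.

Taking east as x and north as y: scooter rider velocity = (-10.677, 10.677) km/h; cyclist velocity = (-26.239, 14.544) km/h.
Velocity of scooter rider relative to cyclist = (-10.677, 10.677) − (-26.239, 14.544) = (15.561, -3.867) km/h.
Magnitude = |(15.561, -3.867)| = 16.035 km/h.

16.0 km/h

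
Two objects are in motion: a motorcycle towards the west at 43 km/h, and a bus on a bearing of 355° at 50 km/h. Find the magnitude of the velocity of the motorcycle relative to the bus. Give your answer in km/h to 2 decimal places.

Taking east as x and north as y: motorcycle velocity = (-43.000, 0.000) km/h; bus velocity = (-4.358, 49.810) km/h.
Velocity of motorcycle relative to bus = (-43.000, 0.000) − (-4.358, 49.810) = (-38.642, -49.810) km/h.
Magnitude = |(-38.642, -49.810)| = 63.041 km/h.

63.04 km/h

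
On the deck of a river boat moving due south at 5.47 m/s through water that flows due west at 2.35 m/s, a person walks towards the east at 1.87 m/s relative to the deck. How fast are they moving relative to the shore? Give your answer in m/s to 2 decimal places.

5.49 m/s

In east/north components (m/s): person relative to river boat = (1.870, 0.000); river boat relative to water = (0.000, -5.470); water relative to ground = (-2.350, 0.000).
Sum = (-0.480, -5.470) m/s.
Speed = |(-0.480, -5.470)| = 5.491 m/s.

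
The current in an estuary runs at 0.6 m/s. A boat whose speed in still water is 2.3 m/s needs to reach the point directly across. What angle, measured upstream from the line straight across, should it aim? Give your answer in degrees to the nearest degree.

15°

To cancel the current, the upstream component of the boat's velocity must equal the flow: 2.3 sin θ = 0.6.
sin θ = 0.6 / 2.3 = 0.2609.
θ = arcsin(0.2609) = 15.122°.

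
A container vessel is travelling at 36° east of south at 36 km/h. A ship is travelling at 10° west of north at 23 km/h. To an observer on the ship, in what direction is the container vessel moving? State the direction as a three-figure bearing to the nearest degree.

154°

Taking east as x and north as y: container vessel velocity = (21.160, -29.125) km/h; ship velocity = (-3.994, 22.651) km/h.
Velocity of container vessel relative to ship = (21.160, -29.125) − (-3.994, 22.651) = (25.154, -51.775) km/h.
Bearing = atan2(25.15, -51.78) = 154.09° clockwise from north.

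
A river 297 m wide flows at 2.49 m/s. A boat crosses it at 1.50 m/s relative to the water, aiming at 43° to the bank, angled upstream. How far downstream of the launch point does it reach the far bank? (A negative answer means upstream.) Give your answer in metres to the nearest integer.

404 m

Perpendicular speed = 1.023 m/s; crossing time = 297 / 1.023 = 290.323 s.
Net downstream speed = 1.393 m/s.
Drift = 1.393 × 290.323 = 404.411 m (downstream).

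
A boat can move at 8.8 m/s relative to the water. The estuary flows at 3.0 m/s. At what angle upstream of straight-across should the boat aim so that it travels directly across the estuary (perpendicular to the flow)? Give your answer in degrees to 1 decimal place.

19.9°

To cancel the current, the upstream component of the boat's velocity must equal the flow: 8.8 sin θ = 3.0.
sin θ = 3.0 / 8.8 = 0.3409.
θ = arcsin(0.3409) = 19.932°.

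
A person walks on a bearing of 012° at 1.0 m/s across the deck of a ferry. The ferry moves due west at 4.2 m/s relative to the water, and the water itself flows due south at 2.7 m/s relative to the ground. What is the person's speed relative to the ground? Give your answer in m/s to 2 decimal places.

4.35 m/s

In east/north components (m/s): person relative to ferry = (0.208, 0.978); ferry relative to water = (-4.200, 0.000); water relative to ground = (0.000, -2.700).
Sum = (-3.992, -1.722) m/s.
Speed = |(-3.992, -1.722)| = 4.348 m/s.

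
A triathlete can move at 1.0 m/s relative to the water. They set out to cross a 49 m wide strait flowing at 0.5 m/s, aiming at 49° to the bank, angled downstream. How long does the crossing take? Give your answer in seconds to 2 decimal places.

64.93 s

The component of the triathlete's velocity perpendicular to the bank is 1.0 × sin 49° = 0.755 m/s.
The flow acts along the bank and has no component across it.
Time = 49 / 0.755 = 64.926 s.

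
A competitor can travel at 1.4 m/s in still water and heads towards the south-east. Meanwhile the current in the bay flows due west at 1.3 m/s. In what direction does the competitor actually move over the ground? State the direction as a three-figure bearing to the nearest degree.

Taking east as x and north as y: velocity relative to the water = (0.990, -0.990) m/s; the water relative to ground = (-1.300, 0.000) m/s.
Velocity relative to ground = (0.990, -0.990) + (-1.300, 0.000) = (-0.310, -0.990) m/s.
Bearing = atan2(-0.31, -0.99) = 197.39° clockwise from north.

197°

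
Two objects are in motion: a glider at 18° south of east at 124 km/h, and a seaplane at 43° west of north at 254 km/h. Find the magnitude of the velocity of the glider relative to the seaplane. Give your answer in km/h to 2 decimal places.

Taking east as x and north as y: glider velocity = (117.931, -38.318) km/h; seaplane velocity = (-173.228, 185.764) km/h.
Velocity of glider relative to seaplane = (117.931, -38.318) − (-173.228, 185.764) = (291.159, -224.082) km/h.
Magnitude = |(291.159, -224.082)| = 367.404 km/h.

367.40 km/h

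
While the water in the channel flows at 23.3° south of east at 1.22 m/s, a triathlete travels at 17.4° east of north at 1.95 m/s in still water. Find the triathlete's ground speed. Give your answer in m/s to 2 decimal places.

Taking east as x and north as y: velocity relative to the water = (0.583, 1.861) m/s; the water relative to ground = (1.121, -0.483) m/s.
Velocity relative to ground = (0.583, 1.861) + (1.121, -0.483) = (1.704, 1.378) m/s.
Speed = |(1.704, 1.378)| = 2.191 m/s.

2.19 m/s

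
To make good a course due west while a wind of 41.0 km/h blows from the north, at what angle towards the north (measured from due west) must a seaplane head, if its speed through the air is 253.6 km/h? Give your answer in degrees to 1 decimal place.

The wind pushes perpendicular to the desired track; the heading must have a component into the wind equal to 41.0 km/h: 253.6 sin θ = 41.0.
sin θ = 0.1617, so θ = 9.304°.

9.3°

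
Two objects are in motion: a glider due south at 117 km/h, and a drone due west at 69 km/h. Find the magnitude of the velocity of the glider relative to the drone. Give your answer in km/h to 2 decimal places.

Taking east as x and north as y: glider velocity = (0.000, -117.000) km/h; drone velocity = (-69.000, 0.000) km/h.
Velocity of glider relative to drone = (0.000, -117.000) − (-69.000, 0.000) = (69.000, -117.000) km/h.
Magnitude = |(69.000, -117.000)| = 135.831 km/h.

135.83 km/h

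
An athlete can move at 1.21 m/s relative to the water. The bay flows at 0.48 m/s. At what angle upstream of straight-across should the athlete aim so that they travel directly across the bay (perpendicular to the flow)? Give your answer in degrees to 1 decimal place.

23.4°

To cancel the current, the upstream component of the athlete's velocity must equal the flow: 1.21 sin θ = 0.48.
sin θ = 0.48 / 1.21 = 0.3967.
θ = arcsin(0.3967) = 23.372°.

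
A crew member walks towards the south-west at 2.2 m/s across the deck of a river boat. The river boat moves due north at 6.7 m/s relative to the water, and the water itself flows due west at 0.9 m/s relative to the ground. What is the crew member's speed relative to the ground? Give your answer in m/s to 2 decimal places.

In east/north components (m/s): crew member relative to river boat = (-1.556, -1.556); river boat relative to water = (0.000, 6.700); water relative to ground = (-0.900, 0.000).
Sum = (-2.456, 5.144) m/s.
Speed = |(-2.456, 5.144)| = 5.700 m/s.

5.70 m/s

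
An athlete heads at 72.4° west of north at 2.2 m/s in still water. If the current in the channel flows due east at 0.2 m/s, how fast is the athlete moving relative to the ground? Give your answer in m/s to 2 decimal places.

2.01 m/s

Taking east as x and north as y: velocity relative to the water = (-2.097, 0.665) m/s; the water relative to ground = (0.200, 0.000) m/s.
Velocity relative to ground = (-2.097, 0.665) + (0.200, 0.000) = (-1.897, 0.665) m/s.
Speed = |(-1.897, 0.665)| = 2.010 m/s.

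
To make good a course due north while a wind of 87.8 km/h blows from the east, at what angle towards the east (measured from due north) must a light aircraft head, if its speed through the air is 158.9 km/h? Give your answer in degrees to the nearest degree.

The wind pushes perpendicular to the desired track; the heading must have a component into the wind equal to 87.8 km/h: 158.9 sin θ = 87.8.
sin θ = 0.5525, so θ = 33.542°.

34°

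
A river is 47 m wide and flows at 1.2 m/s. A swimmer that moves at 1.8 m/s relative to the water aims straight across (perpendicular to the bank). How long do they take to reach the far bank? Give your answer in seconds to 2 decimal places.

The component of the swimmer's velocity perpendicular to the bank is 1.8 m/s.
The current is parallel to the bank, so it does not affect the crossing time.
Time = 47 / 1.800 = 26.111 s.

26.11 s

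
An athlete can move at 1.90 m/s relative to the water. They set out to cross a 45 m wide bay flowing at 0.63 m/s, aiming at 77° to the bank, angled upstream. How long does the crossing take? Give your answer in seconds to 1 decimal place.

24.3 s

The component of the athlete's velocity perpendicular to the bank is 1.90 × sin 77° = 1.851 m/s.
Only the cross-stream component determines the crossing time; the current contributes nothing perpendicular to the bank.
Time = 45 / 1.851 = 24.307 s.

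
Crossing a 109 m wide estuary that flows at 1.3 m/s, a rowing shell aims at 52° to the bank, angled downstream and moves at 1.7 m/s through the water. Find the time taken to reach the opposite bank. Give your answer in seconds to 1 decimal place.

81.4 s

The component of the rowing shell's velocity perpendicular to the bank is 1.7 × sin 52° = 1.340 m/s.
Only the cross-stream component determines the crossing time; the current contributes nothing perpendicular to the bank.
Time = 109 / 1.340 = 81.366 s.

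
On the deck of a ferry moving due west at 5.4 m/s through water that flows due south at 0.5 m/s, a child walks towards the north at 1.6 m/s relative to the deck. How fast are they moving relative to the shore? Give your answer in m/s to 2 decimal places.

In east/north components (m/s): child relative to ferry = (0.000, 1.600); ferry relative to water = (-5.400, 0.000); water relative to ground = (0.000, -0.500).
Sum = (-5.400, 1.100) m/s.
Speed = |(-5.400, 1.100)| = 5.511 m/s.

5.51 m/s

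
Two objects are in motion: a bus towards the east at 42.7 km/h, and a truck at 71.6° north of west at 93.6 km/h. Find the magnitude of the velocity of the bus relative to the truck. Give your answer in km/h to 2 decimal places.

114.49 km/h

Taking east as x and north as y: bus velocity = (42.700, 0.000) km/h; truck velocity = (-29.545, 88.815) km/h.
Velocity of bus relative to truck = (42.700, 0.000) − (-29.545, 88.815) = (72.245, -88.815) km/h.
Magnitude = |(72.245, -88.815)| = 114.487 km/h.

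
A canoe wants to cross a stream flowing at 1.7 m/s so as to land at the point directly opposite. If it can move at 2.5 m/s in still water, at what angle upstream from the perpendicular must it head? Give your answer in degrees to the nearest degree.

43°

To cancel the current, the upstream component of the canoe's velocity must equal the flow: 2.5 sin θ = 1.7.
sin θ = 1.7 / 2.5 = 0.6800.
θ = arcsin(0.6800) = 42.844°.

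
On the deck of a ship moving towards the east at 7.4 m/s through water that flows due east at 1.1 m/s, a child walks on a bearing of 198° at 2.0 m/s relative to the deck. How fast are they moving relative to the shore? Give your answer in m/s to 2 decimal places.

8.11 m/s

In east/north components (m/s): child relative to ship = (-0.618, -1.902); ship relative to water = (7.400, 0.000); water relative to ground = (1.100, 0.000).
Sum = (7.882, -1.902) m/s.
Speed = |(7.882, -1.902)| = 8.108 m/s.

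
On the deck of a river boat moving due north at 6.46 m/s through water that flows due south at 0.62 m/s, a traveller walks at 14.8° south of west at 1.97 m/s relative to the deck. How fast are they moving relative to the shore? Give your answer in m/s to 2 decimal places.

In east/north components (m/s): traveller relative to river boat = (-1.905, -0.503); river boat relative to water = (0.000, 6.460); water relative to ground = (0.000, -0.620).
Sum = (-1.905, 5.337) m/s.
Speed = |(-1.905, 5.337)| = 5.666 m/s.

5.67 m/s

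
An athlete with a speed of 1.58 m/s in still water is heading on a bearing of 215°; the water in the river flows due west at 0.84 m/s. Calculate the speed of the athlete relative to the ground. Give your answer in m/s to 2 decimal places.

2.17 m/s

Taking east as x and north as y: velocity relative to the water = (-0.906, -1.294) m/s; the water relative to ground = (-0.840, 0.000) m/s.
Velocity relative to ground = (-0.906, -1.294) + (-0.840, 0.000) = (-1.746, -1.294) m/s.
Speed = |(-1.746, -1.294)| = 2.174 m/s.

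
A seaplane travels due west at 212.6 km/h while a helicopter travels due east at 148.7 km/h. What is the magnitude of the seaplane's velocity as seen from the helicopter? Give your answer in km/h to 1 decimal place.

Taking east as x and north as y: seaplane velocity = (-212.600, 0.000) km/h; helicopter velocity = (148.700, 0.000) km/h.
Velocity of seaplane relative to helicopter = (-212.600, 0.000) − (148.700, 0.000) = (-361.300, 0.000) km/h.
Magnitude = |(-361.300, 0.000)| = 361.300 km/h.

361.3 km/h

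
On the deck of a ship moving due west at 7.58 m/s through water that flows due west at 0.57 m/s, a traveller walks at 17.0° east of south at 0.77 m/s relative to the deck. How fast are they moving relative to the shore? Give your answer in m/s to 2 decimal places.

In east/north components (m/s): traveller relative to ship = (0.225, -0.736); ship relative to water = (-7.580, 0.000); water relative to ground = (-0.570, 0.000).
Sum = (-7.925, -0.736) m/s.
Speed = |(-7.925, -0.736)| = 7.959 m/s.

7.96 m/s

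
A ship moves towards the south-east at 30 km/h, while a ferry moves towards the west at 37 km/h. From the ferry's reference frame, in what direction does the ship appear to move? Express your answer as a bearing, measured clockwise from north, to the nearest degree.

110°

Taking east as x and north as y: ship velocity = (21.213, -21.213) km/h; ferry velocity = (-37.000, 0.000) km/h.
Velocity of ship relative to ferry = (21.213, -21.213) − (-37.000, 0.000) = (58.213, -21.213) km/h.
Bearing = atan2(58.21, -21.21) = 110.02° clockwise from north.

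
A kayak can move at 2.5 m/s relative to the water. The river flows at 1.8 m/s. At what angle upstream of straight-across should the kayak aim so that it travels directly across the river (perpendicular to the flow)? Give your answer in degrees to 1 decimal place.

46.1°

To cancel the current, the upstream component of the kayak's velocity must equal the flow: 2.5 sin θ = 1.8.
sin θ = 1.8 / 2.5 = 0.7200.
θ = arcsin(0.7200) = 46.054°.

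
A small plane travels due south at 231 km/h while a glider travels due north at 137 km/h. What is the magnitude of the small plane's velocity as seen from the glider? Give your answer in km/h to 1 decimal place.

Taking east as x and north as y: small plane velocity = (0.000, -231.000) km/h; glider velocity = (0.000, 137.000) km/h.
Velocity of small plane relative to glider = (0.000, -231.000) − (0.000, 137.000) = (0.000, -368.000) km/h.
Magnitude = |(0.000, -368.000)| = 368.000 km/h.

368.0 km/h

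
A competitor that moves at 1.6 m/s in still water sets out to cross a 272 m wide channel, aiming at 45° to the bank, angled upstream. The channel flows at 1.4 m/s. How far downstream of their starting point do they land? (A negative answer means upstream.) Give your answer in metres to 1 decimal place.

Perpendicular speed = 1.131 m/s; crossing time = 272 / 1.131 = 240.416 s.
Net downstream speed = 0.269 m/s.
Drift = 0.269 × 240.416 = 64.583 m (downstream).

64.6 m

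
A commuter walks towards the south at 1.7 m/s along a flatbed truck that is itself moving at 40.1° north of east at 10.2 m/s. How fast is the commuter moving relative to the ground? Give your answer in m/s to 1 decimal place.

Taking east as x and north as y: flatbed truck velocity = (7.802, 6.570) m/s; commuter velocity relative to flatbed truck = (0.000, -1.700) m/s.
Velocity relative to ground = (7.802, 6.570) + (0.000, -1.700) = (7.802, 4.870) m/s.
Speed = |(7.802, 4.870)| = 9.197 m/s.

9.2 m/s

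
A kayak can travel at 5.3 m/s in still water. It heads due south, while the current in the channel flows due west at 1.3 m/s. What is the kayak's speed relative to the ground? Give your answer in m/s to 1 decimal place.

5.5 m/s

Taking east as x and north as y: velocity relative to the water = (0.000, -5.300) m/s; the water relative to ground = (-1.300, 0.000) m/s.
Velocity relative to ground = (0.000, -5.300) + (-1.300, 0.000) = (-1.300, -5.300) m/s.
Speed = |(-1.300, -5.300)| = 5.457 m/s.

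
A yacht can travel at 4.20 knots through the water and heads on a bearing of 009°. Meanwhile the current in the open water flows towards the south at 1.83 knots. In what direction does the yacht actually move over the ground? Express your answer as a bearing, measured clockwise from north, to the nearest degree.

016°

Taking east as x and north as y: velocity relative to the water = (0.657, 4.148) knots; the water relative to ground = (0.000, -1.830) knots.
Velocity relative to ground = (0.657, 4.148) + (0.000, -1.830) = (0.657, 2.318) knots.
Bearing = atan2(0.66, 2.32) = 15.82° clockwise from north.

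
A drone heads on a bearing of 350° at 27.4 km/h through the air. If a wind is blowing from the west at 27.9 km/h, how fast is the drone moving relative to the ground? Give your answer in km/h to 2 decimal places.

35.55 km/h

Taking east as x and north as y: velocity relative to the air = (-4.758, 26.984) km/h; the air relative to ground = (27.900, 0.000) km/h.
Velocity relative to ground = (-4.758, 26.984) + (27.900, 0.000) = (23.142, 26.984) km/h.
Speed = |(23.142, 26.984)| = 35.548 km/h.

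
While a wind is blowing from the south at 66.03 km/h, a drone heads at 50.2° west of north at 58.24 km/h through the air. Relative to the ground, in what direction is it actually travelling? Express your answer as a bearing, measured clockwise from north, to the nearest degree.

Taking east as x and north as y: velocity relative to the air = (-44.745, 37.280) km/h; the air relative to ground = (0.000, 66.030) km/h.
Velocity relative to ground = (-44.745, 37.280) + (0.000, 66.030) = (-44.745, 103.310) km/h.
Bearing = atan2(-44.74, 103.31) = 336.58° clockwise from north.

337°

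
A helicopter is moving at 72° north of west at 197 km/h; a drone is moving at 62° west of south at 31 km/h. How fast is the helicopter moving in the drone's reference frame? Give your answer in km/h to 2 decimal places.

204.67 km/h

Taking east as x and north as y: helicopter velocity = (-60.876, 187.358) km/h; drone velocity = (-27.371, -14.554) km/h.
Velocity of helicopter relative to drone = (-60.876, 187.358) − (-27.371, -14.554) = (-33.505, 201.912) km/h.
Magnitude = |(-33.505, 201.912)| = 204.673 km/h.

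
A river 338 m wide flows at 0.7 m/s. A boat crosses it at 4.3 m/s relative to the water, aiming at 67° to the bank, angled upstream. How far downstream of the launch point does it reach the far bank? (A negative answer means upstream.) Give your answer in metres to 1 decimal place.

Perpendicular speed = 3.958 m/s; crossing time = 338 / 3.958 = 85.393 s.
Net downstream speed = -0.980 m/s.
Drift = -0.980 × 85.393 = -83.697 m (upstream).

-83.7 m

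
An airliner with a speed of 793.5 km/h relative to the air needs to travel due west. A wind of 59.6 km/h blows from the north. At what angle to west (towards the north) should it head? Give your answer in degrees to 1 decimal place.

4.3°

The wind pushes perpendicular to the desired track; the heading must have a component into the wind equal to 59.6 km/h: 793.5 sin θ = 59.6.
sin θ = 0.0751, so θ = 4.308°.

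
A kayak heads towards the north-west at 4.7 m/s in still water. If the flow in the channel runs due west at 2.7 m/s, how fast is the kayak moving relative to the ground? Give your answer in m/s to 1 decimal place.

6.9 m/s

Taking east as x and north as y: velocity relative to the water = (-3.323, 3.323) m/s; the water relative to ground = (-2.700, 0.000) m/s.
Velocity relative to ground = (-3.323, 3.323) + (-2.700, 0.000) = (-6.023, 3.323) m/s.
Speed = |(-6.023, 3.323)| = 6.879 m/s.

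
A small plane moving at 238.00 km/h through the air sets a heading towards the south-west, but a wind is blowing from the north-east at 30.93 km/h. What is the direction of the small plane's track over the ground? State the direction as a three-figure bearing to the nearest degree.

Taking east as x and north as y: velocity relative to the air = (-168.291, -168.291) km/h; the air relative to ground = (-21.871, -21.871) km/h.
Velocity relative to ground = (-168.291, -168.291) + (-21.871, -21.871) = (-190.162, -190.162) km/h.
Bearing = atan2(-190.16, -190.16) = 225.00° clockwise from north.

225°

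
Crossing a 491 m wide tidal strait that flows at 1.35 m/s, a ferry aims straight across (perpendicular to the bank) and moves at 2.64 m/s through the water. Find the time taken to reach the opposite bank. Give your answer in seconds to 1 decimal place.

186.0 s

The component of the ferry's velocity perpendicular to the bank is 2.64 m/s.
The flow acts along the bank and has no component across it.
Time = 491 / 2.640 = 185.985 s.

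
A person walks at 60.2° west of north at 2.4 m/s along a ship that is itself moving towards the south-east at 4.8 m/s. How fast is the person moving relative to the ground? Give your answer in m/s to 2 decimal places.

2.56 m/s

Taking east as x and north as y: ship velocity = (3.394, -3.394) m/s; person velocity relative to ship = (-2.083, 1.193) m/s.
Velocity relative to ground = (3.394, -3.394) + (-2.083, 1.193) = (1.311, -2.201) m/s.
Speed = |(1.311, -2.201)| = 2.562 m/s.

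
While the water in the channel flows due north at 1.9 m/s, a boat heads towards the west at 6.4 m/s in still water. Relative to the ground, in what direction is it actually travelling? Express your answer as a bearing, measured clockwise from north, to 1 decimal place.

286.5°

Taking east as x and north as y: velocity relative to the water = (-6.400, 0.000) m/s; the water relative to ground = (0.000, 1.900) m/s.
Velocity relative to ground = (-6.400, 0.000) + (0.000, 1.900) = (-6.400, 1.900) m/s.
Bearing = atan2(-6.40, 1.90) = 286.53° clockwise from north.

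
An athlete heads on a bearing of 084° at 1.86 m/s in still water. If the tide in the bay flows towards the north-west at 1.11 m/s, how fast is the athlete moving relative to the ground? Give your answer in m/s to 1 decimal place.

Taking east as x and north as y: velocity relative to the water = (1.850, 0.194) m/s; the water relative to ground = (-0.785, 0.785) m/s.
Velocity relative to ground = (1.850, 0.194) + (-0.785, 0.785) = (1.065, 0.979) m/s.
Speed = |(1.065, 0.979)| = 1.447 m/s.

1.4 m/s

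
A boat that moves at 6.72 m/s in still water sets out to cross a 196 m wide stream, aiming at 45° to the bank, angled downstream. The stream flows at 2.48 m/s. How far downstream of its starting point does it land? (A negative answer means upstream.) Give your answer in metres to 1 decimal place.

298.3 m

Perpendicular speed = 4.752 m/s; crossing time = 196 / 4.752 = 41.248 s.
Net downstream speed = 7.232 m/s.
Drift = 7.232 × 41.248 = 298.295 m (downstream).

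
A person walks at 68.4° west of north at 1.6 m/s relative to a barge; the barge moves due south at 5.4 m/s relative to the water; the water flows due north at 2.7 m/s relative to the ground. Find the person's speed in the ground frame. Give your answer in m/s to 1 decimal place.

2.6 m/s

In east/north components (m/s): person relative to barge = (-1.488, 0.589); barge relative to water = (0.000, -5.400); water relative to ground = (0.000, 2.700).
Sum = (-1.488, -2.111) m/s.
Speed = |(-1.488, -2.111)| = 2.583 m/s.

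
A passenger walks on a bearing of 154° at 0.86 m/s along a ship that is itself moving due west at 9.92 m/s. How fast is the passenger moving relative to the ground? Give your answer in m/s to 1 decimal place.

9.6 m/s

Taking east as x and north as y: ship velocity = (-9.920, 0.000) m/s; passenger velocity relative to ship = (0.377, -0.773) m/s.
Velocity relative to ground = (-9.920, 0.000) + (0.377, -0.773) = (-9.543, -0.773) m/s.
Speed = |(-9.543, -0.773)| = 9.574 m/s.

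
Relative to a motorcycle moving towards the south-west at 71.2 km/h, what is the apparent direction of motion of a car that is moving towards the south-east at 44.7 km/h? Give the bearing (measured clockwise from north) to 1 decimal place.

077.1°

Taking east as x and north as y: car velocity = (31.608, -31.608) km/h; motorcycle velocity = (-50.346, -50.346) km/h.
Velocity of car relative to motorcycle = (31.608, -31.608) − (-50.346, -50.346) = (81.954, 18.738) km/h.
Bearing = atan2(81.95, 18.74) = 77.12° clockwise from north.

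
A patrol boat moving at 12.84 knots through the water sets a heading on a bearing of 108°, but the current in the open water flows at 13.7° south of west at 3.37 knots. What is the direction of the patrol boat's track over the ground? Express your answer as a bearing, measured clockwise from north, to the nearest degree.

Taking east as x and north as y: velocity relative to the water = (12.212, -3.968) knots; the water relative to ground = (-3.274, -0.798) knots.
Velocity relative to ground = (12.212, -3.968) + (-3.274, -0.798) = (8.937, -4.766) knots.
Bearing = atan2(8.94, -4.77) = 118.07° clockwise from north.

118°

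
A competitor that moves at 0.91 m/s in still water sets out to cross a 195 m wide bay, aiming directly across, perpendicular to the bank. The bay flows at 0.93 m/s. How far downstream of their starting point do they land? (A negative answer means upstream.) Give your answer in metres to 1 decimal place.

Perpendicular speed = 0.910 m/s; crossing time = 195 / 0.910 = 214.286 s.
Net downstream speed = 0.930 m/s.
Drift = 0.930 × 214.286 = 199.286 m (downstream).

199.3 m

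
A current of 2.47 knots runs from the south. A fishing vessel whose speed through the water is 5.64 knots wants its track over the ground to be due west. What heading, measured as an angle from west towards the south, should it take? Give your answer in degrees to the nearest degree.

26°

The current pushes perpendicular to the desired track; the heading must have a component into the current equal to 2.47 knots: 5.64 sin θ = 2.47.
sin θ = 0.4379, so θ = 25.973°.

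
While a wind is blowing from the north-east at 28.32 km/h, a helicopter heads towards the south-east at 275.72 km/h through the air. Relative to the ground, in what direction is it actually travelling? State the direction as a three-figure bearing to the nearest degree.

Taking east as x and north as y: velocity relative to the air = (194.963, -194.963) km/h; the air relative to ground = (-20.025, -20.025) km/h.
Velocity relative to ground = (194.963, -194.963) + (-20.025, -20.025) = (174.938, -214.989) km/h.
Bearing = atan2(174.94, -214.99) = 140.86° clockwise from north.

141°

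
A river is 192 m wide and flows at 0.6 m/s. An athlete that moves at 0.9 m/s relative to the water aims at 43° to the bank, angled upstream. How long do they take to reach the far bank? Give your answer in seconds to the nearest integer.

The component of the athlete's velocity perpendicular to the bank is 0.9 × sin 43° = 0.614 m/s.
Only the cross-stream component determines the crossing time; the current contributes nothing perpendicular to the bank.
Time = 192 / 0.614 = 312.806 s.

313 s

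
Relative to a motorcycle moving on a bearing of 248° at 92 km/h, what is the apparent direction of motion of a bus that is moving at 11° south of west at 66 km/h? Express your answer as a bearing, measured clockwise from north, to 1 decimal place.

Taking east as x and north as y: bus velocity = (-64.787, -12.593) km/h; motorcycle velocity = (-85.301, -34.464) km/h.
Velocity of bus relative to motorcycle = (-64.787, -12.593) − (-85.301, -34.464) = (20.514, 21.870) km/h.
Bearing = atan2(20.51, 21.87) = 43.17° clockwise from north.

043.2°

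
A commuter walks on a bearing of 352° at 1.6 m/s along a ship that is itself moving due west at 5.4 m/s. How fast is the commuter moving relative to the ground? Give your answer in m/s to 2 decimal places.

Taking east as x and north as y: ship velocity = (-5.400, 0.000) m/s; commuter velocity relative to ship = (-0.223, 1.584) m/s.
Velocity relative to ground = (-5.400, 0.000) + (-0.223, 1.584) = (-5.623, 1.584) m/s.
Speed = |(-5.623, 1.584)| = 5.842 m/s.

5.84 m/s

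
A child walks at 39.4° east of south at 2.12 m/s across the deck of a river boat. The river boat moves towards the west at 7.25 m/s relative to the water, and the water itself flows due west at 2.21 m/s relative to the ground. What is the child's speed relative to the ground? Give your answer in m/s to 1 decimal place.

8.3 m/s

In east/north components (m/s): child relative to river boat = (1.346, -1.638); river boat relative to water = (-7.250, 0.000); water relative to ground = (-2.210, 0.000).
Sum = (-8.114, -1.638) m/s.
Speed = |(-8.114, -1.638)| = 8.278 m/s.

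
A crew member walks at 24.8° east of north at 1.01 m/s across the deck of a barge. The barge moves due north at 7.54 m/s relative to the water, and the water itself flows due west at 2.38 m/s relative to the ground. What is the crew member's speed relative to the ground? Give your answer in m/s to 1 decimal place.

In east/north components (m/s): crew member relative to barge = (0.424, 0.917); barge relative to water = (0.000, 7.540); water relative to ground = (-2.380, 0.000).
Sum = (-1.956, 8.457) m/s.
Speed = |(-1.956, 8.457)| = 8.680 m/s.

8.7 m/s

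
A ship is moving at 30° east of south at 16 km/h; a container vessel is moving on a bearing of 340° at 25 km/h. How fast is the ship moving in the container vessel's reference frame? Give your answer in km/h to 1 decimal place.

40.9 km/h

Taking east as x and north as y: ship velocity = (8.000, -13.856) km/h; container vessel velocity = (-8.551, 23.492) km/h.
Velocity of ship relative to container vessel = (8.000, -13.856) − (-8.551, 23.492) = (16.551, -37.349) km/h.
Magnitude = |(16.551, -37.349)| = 40.852 km/h.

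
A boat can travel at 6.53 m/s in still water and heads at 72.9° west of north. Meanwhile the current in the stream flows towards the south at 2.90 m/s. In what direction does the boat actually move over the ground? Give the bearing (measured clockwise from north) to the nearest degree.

Taking east as x and north as y: velocity relative to the water = (-6.241, 1.920) m/s; the water relative to ground = (0.000, -2.900) m/s.
Velocity relative to ground = (-6.241, 1.920) + (0.000, -2.900) = (-6.241, -0.980) m/s.
Bearing = atan2(-6.24, -0.98) = 261.08° clockwise from north.

261°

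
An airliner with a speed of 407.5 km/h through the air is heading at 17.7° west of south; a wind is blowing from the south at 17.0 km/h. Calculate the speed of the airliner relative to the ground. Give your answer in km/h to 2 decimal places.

391.34 km/h

Taking east as x and north as y: velocity relative to the air = (-123.893, -388.210) km/h; the air relative to ground = (0.000, 17.000) km/h.
Velocity relative to ground = (-123.893, -388.210) + (0.000, 17.000) = (-123.893, -371.210) km/h.
Speed = |(-123.893, -371.210)| = 391.339 km/h.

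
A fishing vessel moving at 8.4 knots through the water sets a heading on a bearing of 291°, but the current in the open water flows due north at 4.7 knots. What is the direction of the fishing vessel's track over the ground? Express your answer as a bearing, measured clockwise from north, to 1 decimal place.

Taking east as x and north as y: velocity relative to the water = (-7.842, 3.010) knots; the water relative to ground = (0.000, 4.700) knots.
Velocity relative to ground = (-7.842, 3.010) + (0.000, 4.700) = (-7.842, 7.710) knots.
Bearing = atan2(-7.84, 7.71) = 314.51° clockwise from north.

314.5°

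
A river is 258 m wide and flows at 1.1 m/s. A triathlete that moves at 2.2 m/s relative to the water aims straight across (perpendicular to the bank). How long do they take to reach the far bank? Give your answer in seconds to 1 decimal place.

The component of the triathlete's velocity perpendicular to the bank is 2.2 m/s.
The current is parallel to the bank, so it does not affect the crossing time.
Time = 258 / 2.200 = 117.273 s.

117.3 s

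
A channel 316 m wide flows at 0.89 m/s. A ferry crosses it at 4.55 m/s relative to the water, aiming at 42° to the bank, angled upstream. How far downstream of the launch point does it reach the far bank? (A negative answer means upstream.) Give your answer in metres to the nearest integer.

Perpendicular speed = 3.045 m/s; crossing time = 316 / 3.045 = 103.792 s.
Net downstream speed = -2.491 m/s.
Drift = -2.491 × 103.792 = -258.578 m (upstream).

-259 m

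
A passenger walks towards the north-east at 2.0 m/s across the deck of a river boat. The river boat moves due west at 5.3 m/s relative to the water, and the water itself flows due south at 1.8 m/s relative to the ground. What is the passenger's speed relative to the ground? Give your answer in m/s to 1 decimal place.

In east/north components (m/s): passenger relative to river boat = (1.414, 1.414); river boat relative to water = (-5.300, 0.000); water relative to ground = (0.000, -1.800).
Sum = (-3.886, -0.386) m/s.
Speed = |(-3.886, -0.386)| = 3.905 m/s.

3.9 m/s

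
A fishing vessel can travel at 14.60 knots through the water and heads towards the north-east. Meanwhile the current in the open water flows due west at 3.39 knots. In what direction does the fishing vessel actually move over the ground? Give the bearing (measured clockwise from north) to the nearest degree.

034°

Taking east as x and north as y: velocity relative to the water = (10.324, 10.324) knots; the water relative to ground = (-3.390, 0.000) knots.
Velocity relative to ground = (10.324, 10.324) + (-3.390, 0.000) = (6.934, 10.324) knots.
Bearing = atan2(6.93, 10.32) = 33.89° clockwise from north.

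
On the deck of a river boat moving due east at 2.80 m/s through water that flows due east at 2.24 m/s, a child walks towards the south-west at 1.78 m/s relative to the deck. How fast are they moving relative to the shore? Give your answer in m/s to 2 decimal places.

In east/north components (m/s): child relative to river boat = (-1.259, -1.259); river boat relative to water = (2.800, 0.000); water relative to ground = (2.240, 0.000).
Sum = (3.781, -1.259) m/s.
Speed = |(3.781, -1.259)| = 3.985 m/s.

3.99 m/s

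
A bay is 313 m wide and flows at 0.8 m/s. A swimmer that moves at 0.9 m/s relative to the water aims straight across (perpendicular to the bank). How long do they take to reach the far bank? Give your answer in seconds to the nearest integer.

The component of the swimmer's velocity perpendicular to the bank is 0.9 m/s.
The current is parallel to the bank, so it does not affect the crossing time.
Time = 313 / 0.900 = 347.778 s.

348 s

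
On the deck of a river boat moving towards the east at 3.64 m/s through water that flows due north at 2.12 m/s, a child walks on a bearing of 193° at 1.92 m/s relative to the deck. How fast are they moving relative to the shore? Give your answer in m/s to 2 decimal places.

In east/north components (m/s): child relative to river boat = (-0.432, -1.871); river boat relative to water = (3.640, 0.000); water relative to ground = (0.000, 2.120).
Sum = (3.208, 0.249) m/s.
Speed = |(3.208, 0.249)| = 3.218 m/s.

3.22 m/s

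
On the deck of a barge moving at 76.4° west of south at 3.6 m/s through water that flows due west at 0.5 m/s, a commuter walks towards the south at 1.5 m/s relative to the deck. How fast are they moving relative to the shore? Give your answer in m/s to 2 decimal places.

In east/north components (m/s): commuter relative to barge = (0.000, -1.500); barge relative to water = (-3.499, -0.847); water relative to ground = (-0.500, 0.000).
Sum = (-3.999, -2.347) m/s.
Speed = |(-3.999, -2.347)| = 4.637 m/s.

4.64 m/s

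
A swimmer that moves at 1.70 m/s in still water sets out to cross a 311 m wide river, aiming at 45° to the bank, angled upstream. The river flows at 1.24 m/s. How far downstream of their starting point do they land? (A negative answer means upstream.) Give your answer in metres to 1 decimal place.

Perpendicular speed = 1.202 m/s; crossing time = 311 / 1.202 = 258.718 s.
Net downstream speed = 0.038 m/s.
Drift = 0.038 × 258.718 = 9.810 m (downstream).

9.8 m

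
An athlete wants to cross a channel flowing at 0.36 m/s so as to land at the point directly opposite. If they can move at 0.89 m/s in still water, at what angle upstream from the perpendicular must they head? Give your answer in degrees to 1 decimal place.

23.9°

To cancel the current, the upstream component of the athlete's velocity must equal the flow: 0.89 sin θ = 0.36.
sin θ = 0.36 / 0.89 = 0.4045.
θ = arcsin(0.4045) = 23.859°.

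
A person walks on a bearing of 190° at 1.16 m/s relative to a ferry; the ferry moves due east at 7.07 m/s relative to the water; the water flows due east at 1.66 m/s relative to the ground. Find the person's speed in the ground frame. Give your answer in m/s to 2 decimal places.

8.60 m/s

In east/north components (m/s): person relative to ferry = (-0.201, -1.142); ferry relative to water = (7.070, 0.000); water relative to ground = (1.660, 0.000).
Sum = (8.529, -1.142) m/s.
Speed = |(8.529, -1.142)| = 8.605 m/s.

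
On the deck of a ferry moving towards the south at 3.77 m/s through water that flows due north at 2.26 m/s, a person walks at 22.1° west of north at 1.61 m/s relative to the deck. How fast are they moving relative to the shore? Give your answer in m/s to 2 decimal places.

0.61 m/s

In east/north components (m/s): person relative to ferry = (-0.606, 1.492); ferry relative to water = (0.000, -3.770); water relative to ground = (0.000, 2.260).
Sum = (-0.606, -0.018) m/s.
Speed = |(-0.606, -0.018)| = 0.606 m/s.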